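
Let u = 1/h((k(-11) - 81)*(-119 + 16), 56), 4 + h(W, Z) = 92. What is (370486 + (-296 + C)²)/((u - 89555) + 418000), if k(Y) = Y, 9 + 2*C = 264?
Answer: 35101286/28903161 ≈ 1.2144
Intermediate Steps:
C = 255/2 (C = -9/2 + (½)*264 = -9/2 + 132 = 255/2 ≈ 127.50)
h(W, Z) = 88 (h(W, Z) = -4 + 92 = 88)
u = 1/88 ≈ 0.011364
(370486 + (-296 + C)²)/((u - 89555) + 418000) = (370486 + (-296 + 255/2)²)/((1/88 - 89555) + 418000) = (370486 + (-337/2)²)/(-7880839/88 + 418000) = (370486 + 113569/4)/(28903161/88) = (1595513/4)*(88/28903161) = 35101286/28903161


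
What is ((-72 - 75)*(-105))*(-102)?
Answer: -1574370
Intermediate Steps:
((-72 - 75)*(-105))*(-102) = -147*(-105)*(-102) = 15435*(-102) = -1574370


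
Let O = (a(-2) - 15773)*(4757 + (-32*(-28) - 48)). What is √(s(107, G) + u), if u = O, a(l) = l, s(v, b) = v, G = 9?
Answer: 292*I*√1037 ≈ 9403.1*I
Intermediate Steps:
O = -88418875 (O = (-2 - 15773)*(4757 + (-32*(-28) - 48)) = -15775*(4757 + (896 - 48)) = -15775*(4757 + 848) = -15775*5605 = -88418875)
u = -88418875
√(s(107, G) + u) = √(107 - 88418875) = √(-88418768) = 292*I*√1037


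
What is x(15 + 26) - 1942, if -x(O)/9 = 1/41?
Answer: -79631/41 ≈ -1942.2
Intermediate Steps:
x(O) = -9/41
x(15 + 26) - 1942 = -9/41 - 1942 = -79631/41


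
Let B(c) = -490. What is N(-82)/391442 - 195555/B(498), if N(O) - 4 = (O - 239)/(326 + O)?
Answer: 1867781975659/4680080552 ≈ 399.09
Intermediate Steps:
N(O) = 4 + (-239 + O)/(326 + O) (N(O) = 4 + (O - 239)/(326 + O) = 4 + (-239 + O)/(326 + O))
N(-82)/391442 - 195555/B(498) = (5*(213 - 82)/(326 - 82))/391442 - 195555/(-490) = (5*131/244)*(1/391442) - 195555*(-1/490) = (5*(1/244)*131)*(1/391442) + 39111/98 = (655/244)*(1/391442) + 39111/98 = 655/95511848 + 39111/98 = 1867781975659/4680080552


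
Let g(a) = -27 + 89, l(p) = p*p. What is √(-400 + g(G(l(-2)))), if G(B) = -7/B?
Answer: 13*I*√2 ≈ 18.385*I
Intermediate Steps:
l(p) = p²
g(a) = 62
√(-400 + g(G(l(-2)))) = √(-400 + 62) = √(-338) = 13*I*√2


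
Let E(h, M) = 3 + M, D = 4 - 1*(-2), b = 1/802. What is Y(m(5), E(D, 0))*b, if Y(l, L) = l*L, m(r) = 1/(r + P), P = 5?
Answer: 3/8020 ≈ 0.00037406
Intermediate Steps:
m(r) = 1/(5 + r) (m(r) = 1/(r + 5) = 1/(5 + r))
b = 1/802 ≈ 0.0012469
D = 6 (D = 4 + 2 = 6)
Y(l, L) = L*l
Y(m(5), E(D, 0))*b = ((3 + 0)/(5 + 5))*(1/802) = (3/10)*(1/802) = 3/8020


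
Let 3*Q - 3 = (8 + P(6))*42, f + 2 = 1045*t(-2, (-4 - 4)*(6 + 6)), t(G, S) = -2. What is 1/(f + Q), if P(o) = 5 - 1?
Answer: -1/1923 ≈ -0.00052002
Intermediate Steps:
P(o) = 4
f = -2092 (f = -2 + 1045*(-2) = -2 - 2090 = -2092)
Q = 169 (Q = 1 + ((8 + 4)*42)/3 = 1 + (12*42)/3 = 1 + (1/3)*504 = 1 + 168 = 169)
1/(f + Q) = 1/(-2092 + 169) = 1/(-1923) = -1/1923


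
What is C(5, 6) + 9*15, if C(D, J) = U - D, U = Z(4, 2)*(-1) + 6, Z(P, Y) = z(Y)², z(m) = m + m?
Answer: 120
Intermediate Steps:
z(m) = 2*m
Z(P, Y) = 4*Y² (Z(P, Y) = (2*Y)² = 4*Y²)
U = -10 (U = (4*2²)*(-1) + 6 = (4*4)*(-1) + 6 = 16*(-1) + 6 = -16 + 6 = -10)
C(D, J) = -10 - D
C(5, 6) + 9*15 = (-10 - 1*5) + 9*15 = (-10 - 5) + 135 = -15 + 135 = 120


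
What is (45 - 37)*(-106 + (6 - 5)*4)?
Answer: -816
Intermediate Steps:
(45 - 37)*(-106 + (6 - 5)*4) = 8*(-106 + 1*4) = 8*(-106 + 4) = 8*(-102) = -816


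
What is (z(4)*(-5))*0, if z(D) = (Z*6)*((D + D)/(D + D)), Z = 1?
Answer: 0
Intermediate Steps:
z(D) = 6 (z(D) = (1*6)*((D + D)/(D + D)) = 6*((2*D)/((2*D))) = 6*((2*D)*(1/(2*D))) = 6*1 = 6)
(z(4)*(-5))*0 = (6*(-5))*0 = -30*0 = 0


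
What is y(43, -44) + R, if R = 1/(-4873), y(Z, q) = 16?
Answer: 77967/4873 ≈ 16.000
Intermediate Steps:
R = -1/4873 ≈ -0.00020521
y(43, -44) + R = 16 - 1/4873 = 77967/4873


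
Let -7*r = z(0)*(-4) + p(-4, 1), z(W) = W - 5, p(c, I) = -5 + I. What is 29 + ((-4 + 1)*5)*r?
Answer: 443/7 ≈ 63.286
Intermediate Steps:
z(W) = -5 + W
r = -16/7 (r = -((-5 + 0)*(-4) + (-5 + 1))/7 = -(-5*(-4) - 4)/7 = -(20 - 4)/7 = -1/7*16 = -16/7 ≈ -2.2857)
29 + ((-4 + 1)*5)*r = 29 + ((-4 + 1)*5)*(-16/7) = 29 - 3*5*(-16/7) = 29 - 15*(-16/7) = 29 + 240/7 = 443/7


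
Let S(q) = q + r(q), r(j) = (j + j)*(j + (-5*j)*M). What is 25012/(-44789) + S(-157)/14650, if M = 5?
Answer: -53365652601/656158850 ≈ -81.330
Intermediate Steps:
r(j) = -48*j**2 (r(j) = (j + j)*(j - 5*j*5) = (2*j)*(j - 25*j) = (2*j)*(-24*j) = -48*j**2)
S(q) = q - 48*q**2
25012/(-44789) + S(-157)/14650 = 25012/(-44789) - 157*(1 - 48*(-157))/14650 = 25012*(-1/44789) - 157*(1 + 7536)*(1/14650) = -25012/44789 - 157*7537*(1/14650) = -25012/44789 - 1183309*1/14650 = -25012/44789 - 1183309/14650 = -53365652601/656158850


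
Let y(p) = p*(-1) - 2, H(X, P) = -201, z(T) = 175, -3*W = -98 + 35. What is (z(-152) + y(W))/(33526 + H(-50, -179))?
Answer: 152/33325 ≈ 0.0045611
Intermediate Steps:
W = 21 (W = -(-98 + 35)/3 = -⅓*(-63) = 21)
y(p) = -2 - p (y(p) = -p - 2 = -2 - p)
(z(-152) + y(W))/(33526 + H(-50, -179)) = (175 + (-2 - 1*21))/(33526 - 201) = (175 + (-2 - 21))/33325 = (175 - 23)*(1/33325) = 152*(1/33325) = 152/33325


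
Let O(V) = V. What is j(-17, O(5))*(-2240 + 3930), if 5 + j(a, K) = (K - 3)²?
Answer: -1690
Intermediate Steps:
j(a, K) = -5 + (-3 + K)² (j(a, K) = -5 + (K - 3)² = -5 + (-3 + K)²)
j(-17, O(5))*(-2240 + 3930) = (-5 + (-3 + 5)²)*(-2240 + 3930) = (-5 + 2²)*1690 = (-5 + 4)*1690 = -1*1690 = -1690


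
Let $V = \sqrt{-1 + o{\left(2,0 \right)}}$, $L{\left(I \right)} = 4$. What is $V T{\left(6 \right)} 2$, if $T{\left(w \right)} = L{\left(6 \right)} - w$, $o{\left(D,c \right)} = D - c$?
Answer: $-4$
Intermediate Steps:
$V = 1$ ($V = \sqrt{-1 + \left(2 - 0\right)} = \sqrt{-1 + \left(2 + 0\right)} = \sqrt{-1 + 2} = \sqrt{1} = 1$)
$T{\left(w \right)} = 4 - w$
$V T{\left(6 \right)} 2 = 1 \left(4 - 6\right) 2 = 1 \left(-2\right) 2 = \left(-2\right) 2 = -4$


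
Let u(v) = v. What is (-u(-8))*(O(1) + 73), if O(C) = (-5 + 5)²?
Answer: 584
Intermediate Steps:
O(C) = 0 (O(C) = 0² = 0)
(-u(-8))*(O(1) + 73) = (-1*(-8))*(0 + 73) = 8*73 = 584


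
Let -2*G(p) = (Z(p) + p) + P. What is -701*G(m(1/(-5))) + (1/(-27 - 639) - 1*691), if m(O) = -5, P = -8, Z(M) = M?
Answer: -4662001/666 ≈ -7000.0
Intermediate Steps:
G(p) = 4 - p (G(p) = -((p + p) - 8)/2 = -(2*p - 8)/2 = -(-8 + 2*p)/2 = 4 - p)
-701*G(m(1/(-5))) + (1/(-27 - 639) - 1*691) = -701*(4 - 1*(-5)) + (1/(-27 - 639) - 1*691) = -701*(4 + 5) + (1/(-666) - 691) = -701*9 + (-1/666 - 691) = -6309 - 460207/666 = -4662001/666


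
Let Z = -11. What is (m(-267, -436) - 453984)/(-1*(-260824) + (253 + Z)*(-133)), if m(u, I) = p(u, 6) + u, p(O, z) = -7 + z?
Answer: -227126/114319 ≈ -1.9868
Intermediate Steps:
m(u, I) = -1 + u (m(u, I) = (-7 + 6) + u = -1 + u)
(m(-267, -436) - 453984)/(-1*(-260824) + (253 + Z)*(-133)) = ((-1 - 267) - 453984)/(-1*(-260824) + (253 - 11)*(-133)) = (-268 - 453984)/(260824 + 242*(-133)) = -454252/(260824 - 32186) = -454252/228638 = -454252*1/228638 = -227126/114319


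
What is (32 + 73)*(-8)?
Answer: -840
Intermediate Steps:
(32 + 73)*(-8) = 105*(-8) = -840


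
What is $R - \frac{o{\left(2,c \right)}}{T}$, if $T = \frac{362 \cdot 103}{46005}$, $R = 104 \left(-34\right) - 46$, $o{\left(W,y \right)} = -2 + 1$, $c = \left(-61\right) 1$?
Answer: $- \frac{133512447}{37286} \approx -3580.8$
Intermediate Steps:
$c = -61$
$o{\left(W,y \right)} = -1$
$R = -3582$ ($R = -3536 - 46 = -3582$)
$T = \frac{37286}{46005}$ ($T = 37286 \cdot \frac{1}{46005} = \frac{37286}{46005} \approx 0.81048$)
$R - \frac{o{\left(2,c \right)}}{T} = -3582 - - \frac{1}{\frac{37286}{46005}} = -3582 - \left(-1\right) \frac{46005}{37286} = -3582 - - \frac{46005}{37286} = -3582 + \frac{46005}{37286} = - \frac{133512447}{37286}$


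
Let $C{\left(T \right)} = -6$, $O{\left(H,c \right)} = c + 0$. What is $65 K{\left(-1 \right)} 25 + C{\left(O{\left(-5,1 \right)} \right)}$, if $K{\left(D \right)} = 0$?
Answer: $-6$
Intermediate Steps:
$O{\left(H,c \right)} = c$
$65 K{\left(-1 \right)} 25 + C{\left(O{\left(-5,1 \right)} \right)} = 65 \cdot 0 \cdot 25 - 6 = 65 \cdot 0 - 6 = 0 - 6 = -6$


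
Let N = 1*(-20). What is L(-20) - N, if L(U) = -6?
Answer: 14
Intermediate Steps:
N = -20
L(-20) - N = -6 - 1*(-20) = -6 + 20 = 14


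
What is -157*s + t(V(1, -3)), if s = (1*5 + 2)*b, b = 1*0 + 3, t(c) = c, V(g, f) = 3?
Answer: -3294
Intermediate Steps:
b = 3 (b = 0 + 3 = 3)
s = 21 (s = (1*5 + 2)*3 = (5 + 2)*3 = 7*3 = 21)
-157*s + t(V(1, -3)) = -157*21 + 3 = -3297 + 3 = -3294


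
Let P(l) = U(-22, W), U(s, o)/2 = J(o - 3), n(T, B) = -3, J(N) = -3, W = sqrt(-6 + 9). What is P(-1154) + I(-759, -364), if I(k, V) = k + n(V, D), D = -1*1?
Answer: -768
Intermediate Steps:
D = -1
W = sqrt(3) ≈ 1.7320
U(s, o) = -6 (U(s, o) = 2*(-3) = -6)
P(l) = -6
I(k, V) = -3 + k (I(k, V) = k - 3 = -3 + k)
P(-1154) + I(-759, -364) = -6 + (-3 - 759) = -6 - 762 = -768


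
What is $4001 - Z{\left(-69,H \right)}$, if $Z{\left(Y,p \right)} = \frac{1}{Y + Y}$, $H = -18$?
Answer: $\frac{552139}{138} \approx 4001.0$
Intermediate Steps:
$Z{\left(Y,p \right)} = \frac{1}{2 Y}$
$4001 - Z{\left(-69,H \right)} = 4001 - \frac{1}{2 \left(-69\right)} = 4001 - \frac{1}{2} \left(- \frac{1}{69}\right) = 4001 - - \frac{1}{138} = 4001 + \frac{1}{138} = \frac{552139}{138}$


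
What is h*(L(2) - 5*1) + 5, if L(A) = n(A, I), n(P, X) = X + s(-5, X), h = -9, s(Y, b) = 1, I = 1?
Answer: 32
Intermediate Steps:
n(P, X) = 1 + X (n(P, X) = X + 1 = 1 + X)
L(A) = 2 (L(A) = 1 + 1 = 2)
h*(L(2) - 5*1) + 5 = -9*(2 - 5*1) + 5 = -9*(2 - 5) + 5 = -9*(-3) + 5 = 27 + 5 = 32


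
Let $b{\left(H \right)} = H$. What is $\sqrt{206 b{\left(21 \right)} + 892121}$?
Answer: $\sqrt{896447} \approx 946.81$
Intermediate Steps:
$\sqrt{206 b{\left(21 \right)} + 892121} = \sqrt{206 \cdot 21 + 892121} = \sqrt{4326 + 892121} = \sqrt{896447}$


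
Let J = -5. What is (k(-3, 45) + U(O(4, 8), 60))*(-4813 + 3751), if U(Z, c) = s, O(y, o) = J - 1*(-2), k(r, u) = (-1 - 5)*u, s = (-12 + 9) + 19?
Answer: 269748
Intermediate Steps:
s = 16 (s = -3 + 19 = 16)
k(r, u) = -6*u
O(y, o) = -3 (O(y, o) = -5 - 1*(-2) = -5 + 2 = -3)
U(Z, c) = 16
(k(-3, 45) + U(O(4, 8), 60))*(-4813 + 3751) = (-6*45 + 16)*(-4813 + 3751) = (-270 + 16)*(-1062) = -254*(-1062) = 269748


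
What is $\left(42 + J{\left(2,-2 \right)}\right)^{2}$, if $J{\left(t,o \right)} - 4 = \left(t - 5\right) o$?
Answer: $2704$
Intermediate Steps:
$J{\left(t,o \right)} = 4 + o \left(-5 + t\right)$ ($J{\left(t,o \right)} = 4 + \left(t - 5\right) o = 4 + \left(-5 + t\right) o = 4 + o \left(-5 + t\right)$)
$\left(42 + J{\left(2,-2 \right)}\right)^{2} = \left(42 - -10\right)^{2} = \left(42 + \left(4 + 10 - 4\right)\right)^{2} = \left(42 + 10\right)^{2} = 52^{2} = 2704$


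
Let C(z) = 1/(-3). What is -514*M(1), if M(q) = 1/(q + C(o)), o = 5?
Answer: -771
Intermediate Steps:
C(z) = -⅓
M(q) = 1/(-⅓ + q) (M(q) = 1/(q - ⅓) = 1/(-⅓ + q))
-514*M(1) = -1542/(-1 + 3*1) = -1542/(-1 + 3) = -1542/2 = -514*3/2 = -771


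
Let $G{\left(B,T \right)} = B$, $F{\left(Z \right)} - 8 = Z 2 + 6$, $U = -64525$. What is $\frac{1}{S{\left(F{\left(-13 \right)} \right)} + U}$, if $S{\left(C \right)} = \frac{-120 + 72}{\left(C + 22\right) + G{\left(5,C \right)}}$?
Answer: $- \frac{5}{322641} \approx -1.5497 \cdot 10^{-5}$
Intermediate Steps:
$F{\left(Z \right)} = 14 + 2 Z$ ($F{\left(Z \right)} = 8 + \left(Z 2 + 6\right) = 8 + \left(2 Z + 6\right) = 8 + \left(6 + 2 Z\right) = 14 + 2 Z$)
$S{\left(C \right)} = - \frac{48}{27 + C}$ ($S{\left(C \right)} = \frac{-120 + 72}{\left(C + 22\right) + 5} = - \frac{48}{\left(22 + C\right) + 5} = - \frac{48}{27 + C}$)
$\frac{1}{S{\left(F{\left(-13 \right)} \right)} + U} = \frac{1}{- \frac{48}{27 + \left(14 + 2 \left(-13\right)\right)} - 64525} = \frac{1}{- \frac{48}{27 + \left(14 - 26\right)} - 64525} = \frac{1}{- \frac{48}{27 - 12} - 64525} = \frac{1}{- \frac{48}{15} - 64525} = \frac{1}{\left(-48\right) \frac{1}{15} - 64525} = \frac{1}{- \frac{16}{5} - 64525} = \frac{1}{- \frac{322641}{5}} = - \frac{5}{322641}$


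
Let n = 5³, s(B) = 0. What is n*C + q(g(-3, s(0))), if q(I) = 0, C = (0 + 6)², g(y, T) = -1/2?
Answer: 4500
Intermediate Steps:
g(y, T) = -½ (g(y, T) = -1*½ = -½)
n = 125
C = 36 (C = 6² = 36)
n*C + q(g(-3, s(0))) = 125*36 + 0 = 4500 + 0 = 4500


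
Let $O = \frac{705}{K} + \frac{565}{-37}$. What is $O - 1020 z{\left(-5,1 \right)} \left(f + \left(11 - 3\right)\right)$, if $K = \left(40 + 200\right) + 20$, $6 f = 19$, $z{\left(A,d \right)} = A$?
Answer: $\frac{109547637}{1924} \approx 56937.0$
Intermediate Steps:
$f = \frac{19}{6}$ ($f = \frac{1}{6} \cdot 19 = \frac{19}{6} \approx 3.1667$)
$K = 260$ ($K = 240 + 20 = 260$)
$O = - \frac{24163}{1924}$ ($O = \frac{705}{260} + \frac{565}{-37} = 705 \cdot \frac{1}{260} + 565 \left(- \frac{1}{37}\right) = \frac{141}{52} - \frac{565}{37} = - \frac{24163}{1924} \approx -12.559$)
$O - 1020 z{\left(-5,1 \right)} \left(f + \left(11 - 3\right)\right) = - \frac{24163}{1924} - 1020 \left(- 5 \left(\frac{19}{6} + \left(11 - 3\right)\right)\right) = - \frac{24163}{1924} - 1020 \left(- 5 \left(\frac{19}{6} + 8\right)\right) = - \frac{24163}{1924} - 1020 \left(\left(-5\right) \frac{67}{6}\right) = - \frac{24163}{1924} - -56950 = - \frac{24163}{1924} + 56950 = \frac{109547637}{1924}$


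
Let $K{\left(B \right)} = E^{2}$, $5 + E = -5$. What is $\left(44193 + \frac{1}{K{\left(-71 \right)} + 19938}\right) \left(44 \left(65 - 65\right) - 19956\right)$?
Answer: $- \frac{8835911484630}{10019} \approx -8.8192 \cdot 10^{8}$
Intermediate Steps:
$E = -10$ ($E = -5 - 5 = -10$)
$K{\left(B \right)} = 100$ ($K{\left(B \right)} = \left(-10\right)^{2} = 100$)
$\left(44193 + \frac{1}{K{\left(-71 \right)} + 19938}\right) \left(44 \left(65 - 65\right) - 19956\right) = \left(44193 + \frac{1}{100 + 19938}\right) \left(44 \left(65 - 65\right) - 19956\right) = \left(44193 + \frac{1}{20038}\right) \left(44 \cdot 0 - 19956\right) = \left(44193 + \frac{1}{20038}\right) \left(0 - 19956\right) = \frac{885539335}{20038} \left(-19956\right) = - \frac{8835911484630}{10019}$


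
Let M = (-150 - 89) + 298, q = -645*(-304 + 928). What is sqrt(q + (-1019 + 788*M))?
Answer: I*sqrt(357007) ≈ 597.5*I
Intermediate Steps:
q = -402480 (q = -645*624 = -402480)
M = 59 (M = -239 + 298 = 59)
sqrt(q + (-1019 + 788*M)) = sqrt(-402480 + (-1019 + 788*59)) = sqrt(-402480 + (-1019 + 46492)) = sqrt(-402480 + 45473) = sqrt(-357007) = I*sqrt(357007)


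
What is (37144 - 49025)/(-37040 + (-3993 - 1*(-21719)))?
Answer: 11881/19314 ≈ 0.61515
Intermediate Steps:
(37144 - 49025)/(-37040 + (-3993 - 1*(-21719))) = -11881/(-37040 + (-3993 + 21719)) = -11881/(-37040 + 17726) = -11881/(-19314) = -11881*(-1/19314) = 11881/19314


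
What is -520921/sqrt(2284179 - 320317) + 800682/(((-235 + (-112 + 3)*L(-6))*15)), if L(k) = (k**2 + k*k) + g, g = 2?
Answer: -266894/41505 - 520921*sqrt(1963862)/1963862 ≈ -378.15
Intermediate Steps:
L(k) = 2 + 2*k**2 (L(k) = (k**2 + k*k) + 2 = (k**2 + k**2) + 2 = 2*k**2 + 2 = 2 + 2*k**2)
-520921/sqrt(2284179 - 320317) + 800682/(((-235 + (-112 + 3)*L(-6))*15)) = -520921/sqrt(2284179 - 320317) + 800682/(((-235 + (-112 + 3)*(2 + 2*(-6)**2))*15)) = -520921*sqrt(1963862)/1963862 + 800682/(((-235 - 109*(2 + 2*36))*15)) = -520921*sqrt(1963862)/1963862 + 800682/(((-235 - 109*(2 + 72))*15)) = -520921*sqrt(1963862)/1963862 + 800682/(((-235 - 109*74)*15)) = -520921*sqrt(1963862)/1963862 + 800682/(((-235 - 8066)*15)) = -520921*sqrt(1963862)/1963862 + 800682/((-8301*15)) = -520921*sqrt(1963862)/1963862 + 800682/(-124515) = -520921*sqrt(1963862)/1963862 + 800682*(-1/124515) = -520921*sqrt(1963862)/1963862 - 266894/41505 = -266894/41505 - 520921*sqrt(1963862)/1963862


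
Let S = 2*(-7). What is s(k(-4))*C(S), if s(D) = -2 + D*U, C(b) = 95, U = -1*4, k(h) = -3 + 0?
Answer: 950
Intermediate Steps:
k(h) = -3
S = -14
U = -4
s(D) = -2 - 4*D (s(D) = -2 + D*(-4) = -2 - 4*D)
s(k(-4))*C(S) = (-2 - 4*(-3))*95 = (-2 + 12)*95 = 10*95 = 950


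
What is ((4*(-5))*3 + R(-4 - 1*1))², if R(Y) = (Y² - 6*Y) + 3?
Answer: 4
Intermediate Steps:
R(Y) = 3 + Y² - 6*Y
((4*(-5))*3 + R(-4 - 1*1))² = ((4*(-5))*3 + (3 + (-4 - 1*1)² - 6*(-4 - 1*1)))² = (-20*3 + (3 + (-4 - 1)² - 6*(-4 - 1)))² = (-60 + (3 + (-5)² - 6*(-5)))² = (-60 + (3 + 25 + 30))² = (-60 + 58)² = (-2)² = 4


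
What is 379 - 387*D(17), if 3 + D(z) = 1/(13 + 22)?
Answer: 53513/35 ≈ 1528.9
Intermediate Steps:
D(z) = -104/35 (D(z) = -3 + 1/(13 + 22) = -3 + 1/35 = -104/35)
379 - 387*D(17) = 379 - 387*(-104/35) = 379 + 40248/35 = 53513/35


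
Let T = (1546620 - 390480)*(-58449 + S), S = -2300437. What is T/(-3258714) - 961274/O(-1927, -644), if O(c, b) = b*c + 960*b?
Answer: 141529728755662357/169113135506 ≈ 8.3689e+5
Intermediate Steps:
O(c, b) = 960*b + b*c
T = -2727202460040 (T = (1546620 - 390480)*(-58449 - 2300437) = 1156140*(-2358886) = -2727202460040)
T/(-3258714) - 961274/O(-1927, -644) = -2727202460040/(-3258714) - 961274*(-1/(644*(960 - 1927))) = -2727202460040*(-1/3258714) - 961274/((-644*(-967))) = 454533743340/543119 - 961274/622748 = 454533743340/543119 - 961274*1/622748 = 454533743340/543119 - 480637/311374 = 141529728755662357/169113135506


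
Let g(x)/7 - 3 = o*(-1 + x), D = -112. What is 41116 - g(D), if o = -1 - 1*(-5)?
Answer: 44259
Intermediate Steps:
o = 4 (o = -1 + 5 = 4)
g(x) = -7 + 28*x (g(x) = 21 + 7*(4*(-1 + x)) = 21 + 7*(-4 + 4*x) = 21 + (-28 + 28*x) = -7 + 28*x)
41116 - g(D) = 41116 - (-7 + 28*(-112)) = 41116 - (-7 - 3136) = 41116 - 1*(-3143) = 41116 + 3143 = 44259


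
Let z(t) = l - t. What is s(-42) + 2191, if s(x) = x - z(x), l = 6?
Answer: 2101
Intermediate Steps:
z(t) = 6 - t
s(x) = -6 + 2*x (s(x) = x - (6 - x) = x + (-6 + x) = -6 + 2*x)
s(-42) + 2191 = (-6 + 2*(-42)) + 2191 = (-6 - 84) + 2191 = -90 + 2191 = 2101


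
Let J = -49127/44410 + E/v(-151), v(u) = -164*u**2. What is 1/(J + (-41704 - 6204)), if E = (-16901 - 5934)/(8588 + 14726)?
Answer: -1935821514632680/92743478556956935061 ≈ -2.0873e-5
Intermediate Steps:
E = -22835/23314 ≈ -0.97945
J = -2141433934501621/1935821514632680 (J = -49127/44410 - 22835/(23314*((-164*(-151)**2))) = -49127*1/44410 - 22835/(23314*((-164*22801))) = -49127/44410 - 22835/23314/(-3739364) = -49127/44410 - 22835/23314*(-1/3739364) = -49127/44410 + 22835/87179532296 = -2141433934501621/1935821514632680 ≈ -1.1062)
1/(J + (-41704 - 6204)) = 1/(-2141433934501621/1935821514632680 + (-41704 - 6204)) = 1/(-2141433934501621/1935821514632680 - 47908) = 1/(-92743478556956935061/1935821514632680) = -1935821514632680/92743478556956935061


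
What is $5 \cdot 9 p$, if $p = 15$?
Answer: $675$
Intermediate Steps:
$5 \cdot 9 p = 5 \cdot 9 \cdot 15 = 45 \cdot 15 = 675$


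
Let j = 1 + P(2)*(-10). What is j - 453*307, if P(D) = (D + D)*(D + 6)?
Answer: -139390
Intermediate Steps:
P(D) = 2*D*(6 + D) (P(D) = (2*D)*(6 + D) = 2*D*(6 + D))
j = -319 (j = 1 + (2*2*(6 + 2))*(-10) = 1 + (2*2*8)*(-10) = 1 + 32*(-10) = 1 - 320 = -319)
j - 453*307 = -319 - 453*307 = -319 - 139071 = -139390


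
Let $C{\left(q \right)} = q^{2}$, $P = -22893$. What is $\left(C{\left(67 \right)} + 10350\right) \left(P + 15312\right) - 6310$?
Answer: $-112500769$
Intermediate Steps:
$\left(C{\left(67 \right)} + 10350\right) \left(P + 15312\right) - 6310 = \left(67^{2} + 10350\right) \left(-22893 + 15312\right) - 6310 = \left(4489 + 10350\right) \left(-7581\right) - 6310 = 14839 \left(-7581\right) - 6310 = -112494459 - 6310 = -112500769$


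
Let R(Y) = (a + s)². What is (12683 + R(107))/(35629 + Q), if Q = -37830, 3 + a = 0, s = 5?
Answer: -12687/2201 ≈ -5.7642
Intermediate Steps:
a = -3 (a = -3 + 0 = -3)
R(Y) = 4 (R(Y) = (-3 + 5)² = 2² = 4)
(12683 + R(107))/(35629 + Q) = (12683 + 4)/(35629 - 37830) = 12687/(-2201) = 12687*(-1/2201) = -12687/2201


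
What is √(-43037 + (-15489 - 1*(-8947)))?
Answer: I*√49579 ≈ 222.66*I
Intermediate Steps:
√(-43037 + (-15489 - 1*(-8947))) = √(-43037 + (-15489 + 8947)) = √(-43037 - 6542) = √(-49579) = I*√49579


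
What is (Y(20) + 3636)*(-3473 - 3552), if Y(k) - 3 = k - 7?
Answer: -25655300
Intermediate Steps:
Y(k) = -4 + k (Y(k) = 3 + (k - 7) = 3 + (-7 + k) = -4 + k)
(Y(20) + 3636)*(-3473 - 3552) = ((-4 + 20) + 3636)*(-3473 - 3552) = (16 + 3636)*(-7025) = 3652*(-7025) = -25655300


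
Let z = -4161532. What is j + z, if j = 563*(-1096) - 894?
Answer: -4779474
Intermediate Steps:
j = -617942 (j = -617048 - 894 = -617942)
j + z = -617942 - 4161532 = -4779474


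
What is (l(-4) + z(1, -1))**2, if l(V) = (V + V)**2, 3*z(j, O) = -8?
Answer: 33856/9 ≈ 3761.8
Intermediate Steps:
z(j, O) = -8/3 (z(j, O) = (1/3)*(-8) = -8/3)
l(V) = 4*V**2 (l(V) = (2*V)**2 = 4*V**2)
(l(-4) + z(1, -1))**2 = (4*(-4)**2 - 8/3)**2 = (4*16 - 8/3)**2 = (64 - 8/3)**2 = (184/3)**2 = 33856/9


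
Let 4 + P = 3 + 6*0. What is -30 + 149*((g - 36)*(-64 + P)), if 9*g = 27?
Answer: 319575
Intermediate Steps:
g = 3 (g = (1/9)*27 = 3)
P = -1 (P = -4 + (3 + 6*0) = -4 + (3 + 0) = -4 + 3 = -1)
-30 + 149*((g - 36)*(-64 + P)) = -30 + 149*((3 - 36)*(-64 - 1)) = -30 + 149*(-33*(-65)) = -30 + 149*2145 = -30 + 319605 = 319575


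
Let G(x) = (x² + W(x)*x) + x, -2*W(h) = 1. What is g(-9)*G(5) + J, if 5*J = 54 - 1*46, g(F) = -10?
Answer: -1367/5 ≈ -273.40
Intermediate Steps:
W(h) = -½ (W(h) = -½*1 = -½)
J = 8/5 (J = (54 - 1*46)/5 = (54 - 46)/5 = (⅕)*8 = 8/5 ≈ 1.6000)
G(x) = x² + x/2 (G(x) = (x² - x/2) + x = x² + x/2)
g(-9)*G(5) + J = -50*(½ + 5) + 8/5 = -50*11/2 + 8/5 = -10*55/2 + 8/5 = -275 + 8/5 = -1367/5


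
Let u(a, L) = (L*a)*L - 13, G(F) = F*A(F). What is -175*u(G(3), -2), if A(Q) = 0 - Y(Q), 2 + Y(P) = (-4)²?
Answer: 31675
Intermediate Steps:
Y(P) = 14 (Y(P) = -2 + (-4)² = -2 + 16 = 14)
A(Q) = -14 (A(Q) = 0 - 1*14 = 0 - 14 = -14)
G(F) = -14*F (G(F) = F*(-14) = -14*F)
u(a, L) = -13 + a*L² (u(a, L) = a*L² - 13 = -13 + a*L²)
-175*u(G(3), -2) = -175*(-13 - 14*3*(-2)²) = -175*(-13 - 42*4) = -175*(-13 - 168) = -175*(-181) = 31675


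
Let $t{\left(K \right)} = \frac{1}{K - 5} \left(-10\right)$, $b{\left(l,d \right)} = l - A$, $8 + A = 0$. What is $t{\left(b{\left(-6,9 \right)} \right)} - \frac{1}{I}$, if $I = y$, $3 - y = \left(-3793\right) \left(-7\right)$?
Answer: $\frac{265483}{79644} \approx 3.3334$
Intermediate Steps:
$A = -8$ ($A = -8 + 0 = -8$)
$y = -26548$ ($y = 3 - \left(-3793\right) \left(-7\right) = 3 - 26551 = -26548$)
$b{\left(l,d \right)} = 8 + l$ ($b{\left(l,d \right)} = l - -8 = l + 8 = 8 + l$)
$I = -26548$
$t{\left(K \right)} = - \frac{10}{-5 + K}$ ($t{\left(K \right)} = \frac{1}{-5 + K} \left(-10\right) = - \frac{10}{-5 + K}$)
$t{\left(b{\left(-6,9 \right)} \right)} - \frac{1}{I} = - \frac{10}{-5 + \left(8 - 6\right)} - \frac{1}{-26548} = - \frac{10}{-5 + 2} - - \frac{1}{26548} = - \frac{10}{-3} + \frac{1}{26548} = \left(-10\right) \left(- \frac{1}{3}\right) + \frac{1}{26548} = \frac{10}{3} + \frac{1}{26548} = \frac{265483}{79644}$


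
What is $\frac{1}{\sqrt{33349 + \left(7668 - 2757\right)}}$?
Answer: $\frac{\sqrt{9565}}{19130} \approx 0.0051124$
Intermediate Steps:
$\frac{1}{\sqrt{33349 + \left(7668 - 2757\right)}} = \frac{1}{\sqrt{33349 + 4911}} = \frac{1}{\sqrt{38260}} = \frac{1}{2 \sqrt{9565}} = \frac{\sqrt{9565}}{19130}$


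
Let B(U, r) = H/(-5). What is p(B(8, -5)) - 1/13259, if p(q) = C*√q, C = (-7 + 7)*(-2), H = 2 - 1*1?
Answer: -1/13259 ≈ -7.5420e-5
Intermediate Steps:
H = 1 (H = 2 - 1 = 1)
B(U, r) = -⅕ (B(U, r) = 1/(-5) = 1*(-⅕) = -⅕)
C = 0 (C = 0*(-2) = 0)
p(q) = 0 (p(q) = 0*√q = 0)
p(B(8, -5)) - 1/13259 = 0 - 1/13259 = -1/13259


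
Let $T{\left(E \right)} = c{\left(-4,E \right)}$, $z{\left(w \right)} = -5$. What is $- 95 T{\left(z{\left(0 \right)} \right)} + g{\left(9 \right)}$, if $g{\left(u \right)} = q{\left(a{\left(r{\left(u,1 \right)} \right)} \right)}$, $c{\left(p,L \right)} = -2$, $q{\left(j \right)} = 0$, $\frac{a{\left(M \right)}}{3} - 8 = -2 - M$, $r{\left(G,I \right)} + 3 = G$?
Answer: $190$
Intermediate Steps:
$r{\left(G,I \right)} = -3 + G$
$a{\left(M \right)} = 18 - 3 M$ ($a{\left(M \right)} = 24 + 3 \left(-2 - M\right) = 24 - \left(6 + 3 M\right) = 18 - 3 M$)
$T{\left(E \right)} = -2$
$g{\left(u \right)} = 0$
$- 95 T{\left(z{\left(0 \right)} \right)} + g{\left(9 \right)} = \left(-95\right) \left(-2\right) + 0 = 190 + 0 = 190$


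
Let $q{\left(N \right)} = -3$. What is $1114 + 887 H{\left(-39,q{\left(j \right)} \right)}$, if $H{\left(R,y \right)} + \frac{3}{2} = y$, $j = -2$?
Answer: $- \frac{5755}{2} \approx -2877.5$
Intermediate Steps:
$H{\left(R,y \right)} = - \frac{3}{2} + y$
$1114 + 887 H{\left(-39,q{\left(j \right)} \right)} = 1114 + 887 \left(- \frac{3}{2} - 3\right) = 1114 + 887 \left(- \frac{9}{2}\right) = 1114 - \frac{7983}{2} = - \frac{5755}{2}$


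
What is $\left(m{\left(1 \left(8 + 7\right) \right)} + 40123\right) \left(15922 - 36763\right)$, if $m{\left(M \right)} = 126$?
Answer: $-838829409$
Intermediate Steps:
$\left(m{\left(1 \left(8 + 7\right) \right)} + 40123\right) \left(15922 - 36763\right) = \left(126 + 40123\right) \left(15922 - 36763\right) = 40249 \left(-20841\right) = -838829409$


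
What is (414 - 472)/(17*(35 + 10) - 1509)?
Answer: 29/372 ≈ 0.077957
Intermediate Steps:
(414 - 472)/(17*(35 + 10) - 1509) = -58/(17*45 - 1509) = -58/(765 - 1509) = -58/(-744) = -58*(-1/744) = 29/372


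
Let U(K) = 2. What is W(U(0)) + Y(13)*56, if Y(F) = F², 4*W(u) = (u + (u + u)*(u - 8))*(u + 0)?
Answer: 9453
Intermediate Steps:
W(u) = u*(u + 2*u*(-8 + u))/4 (W(u) = ((u + (u + u)*(u - 8))*(u + 0))/4 = ((u + (2*u)*(-8 + u))*u)/4 = ((u + 2*u*(-8 + u))*u)/4 = (u*(u + 2*u*(-8 + u)))/4 = u*(u + 2*u*(-8 + u))/4)
W(U(0)) + Y(13)*56 = (¼)*2²*(-15 + 2*2) + 13²*56 = (¼)*4*(-15 + 4) + 169*56 = (¼)*4*(-11) + 9464 = -11 + 9464 = 9453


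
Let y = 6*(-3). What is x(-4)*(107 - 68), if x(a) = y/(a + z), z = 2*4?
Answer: -351/2 ≈ -175.50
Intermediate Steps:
y = -18
z = 8
x(a) = -18/(8 + a) (x(a) = -18/(a + 8) = -18/(8 + a))
x(-4)*(107 - 68) = (-18/(8 - 4))*(107 - 68) = -18/4*39 = -18*¼*39 = -9/2*39 = -351/2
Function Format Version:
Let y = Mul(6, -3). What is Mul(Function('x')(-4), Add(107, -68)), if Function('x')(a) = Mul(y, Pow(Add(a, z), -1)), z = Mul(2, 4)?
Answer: Rational(-351, 2) ≈ -175.50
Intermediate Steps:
y = -18
z = 8
Function('x')(a) = Mul(-18, Pow(Add(8, a), -1)) (Function('x')(a) = Mul(-18, Pow(Add(a, 8), -1)) = Mul(-18, Pow(Add(8, a), -1)))
Mul(Function('x')(-4), Add(107, -68)) = Mul(Mul(-18, Pow(Add(8, -4), -1)), Add(107, -68)) = Mul(Mul(-18, Pow(4, -1)), 39) = Mul(Mul(-18, Rational(1, 4)), 39) = Mul(Rational(-9, 2), 39) = Rational(-351, 2)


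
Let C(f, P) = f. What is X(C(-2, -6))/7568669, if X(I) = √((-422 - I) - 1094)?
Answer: I*√1514/7568669 ≈ 5.141e-6*I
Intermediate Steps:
X(I) = √(-1516 - I)
X(C(-2, -6))/7568669 = √(-1516 - 1*(-2))/7568669 = √(-1516 + 2)*(1/7568669) = √(-1514)*(1/7568669) = (I*√1514)*(1/7568669) = I*√1514/7568669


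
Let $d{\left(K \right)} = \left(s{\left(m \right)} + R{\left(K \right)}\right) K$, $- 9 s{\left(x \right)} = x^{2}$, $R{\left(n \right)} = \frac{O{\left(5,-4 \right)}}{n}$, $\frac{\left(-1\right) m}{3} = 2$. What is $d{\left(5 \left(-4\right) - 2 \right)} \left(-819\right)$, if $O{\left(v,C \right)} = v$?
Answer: $-76167$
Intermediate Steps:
$m = -6$ ($m = \left(-3\right) 2 = -6$)
$R{\left(n \right)} = \frac{5}{n}$
$s{\left(x \right)} = - \frac{x^{2}}{9}$
$d{\left(K \right)} = K \left(-4 + \frac{5}{K}\right)$ ($d{\left(K \right)} = \left(- \frac{\left(-6\right)^{2}}{9} + \frac{5}{K}\right) K = \left(\left(- \frac{1}{9}\right) 36 + \frac{5}{K}\right) K = \left(-4 + \frac{5}{K}\right) K = K \left(-4 + \frac{5}{K}\right)$)
$d{\left(5 \left(-4\right) - 2 \right)} \left(-819\right) = \left(5 - 4 \left(5 \left(-4\right) - 2\right)\right) \left(-819\right) = \left(5 - 4 \left(-20 - 2\right)\right) \left(-819\right) = \left(5 - -88\right) \left(-819\right) = \left(5 + 88\right) \left(-819\right) = 93 \left(-819\right) = -76167$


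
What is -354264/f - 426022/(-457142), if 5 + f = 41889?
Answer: -18013181005/2393366941 ≈ -7.5263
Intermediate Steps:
f = 41884 (f = -5 + 41889 = 41884)
-354264/f - 426022/(-457142) = -354264/41884 - 426022/(-457142) = -354264*1/41884 - 426022*(-1/457142) = -88566/10471 + 213011/228571 = -18013181005/2393366941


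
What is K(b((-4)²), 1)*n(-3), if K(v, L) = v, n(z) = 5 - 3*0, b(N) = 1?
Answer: 5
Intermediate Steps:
n(z) = 5 (n(z) = 5 + 0 = 5)
K(b((-4)²), 1)*n(-3) = 1*5 = 5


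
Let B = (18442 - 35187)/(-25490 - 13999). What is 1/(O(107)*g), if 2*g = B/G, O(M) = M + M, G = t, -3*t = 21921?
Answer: -288546123/1791715 ≈ -161.04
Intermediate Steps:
t = -7307 (t = -1/3*21921 = -7307)
G = -7307
O(M) = 2*M
B = 16745/39489 (B = -16745/(-39489) = -16745*(-1/39489) = 16745/39489 ≈ 0.42404)
g = -16745/577092246 (g = ((16745/39489)/(-7307))/2 = ((16745/39489)*(-1/7307))/2 = (1/2)*(-16745/288546123) = -16745/577092246 ≈ -2.9016e-5)
1/(O(107)*g) = 1/(((2*107))*(-16745/577092246)) = -577092246/16745/214 = (1/214)*(-577092246/16745) = -288546123/1791715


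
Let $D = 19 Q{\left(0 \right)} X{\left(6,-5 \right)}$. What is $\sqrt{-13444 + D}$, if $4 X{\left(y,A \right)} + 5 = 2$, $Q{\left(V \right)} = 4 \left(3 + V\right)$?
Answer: $i \sqrt{13615} \approx 116.68 i$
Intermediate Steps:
$Q{\left(V \right)} = 12 + 4 V$
$X{\left(y,A \right)} = - \frac{3}{4}$ ($X{\left(y,A \right)} = - \frac{5}{4} + \frac{1}{4} \cdot 2 = - \frac{5}{4} + \frac{1}{2} = - \frac{3}{4}$)
$D = -171$ ($D = 19 \left(12 + 4 \cdot 0\right) \left(- \frac{3}{4}\right) = 19 \left(12 + 0\right) \left(- \frac{3}{4}\right) = 19 \cdot 12 \left(- \frac{3}{4}\right) = 228 \left(- \frac{3}{4}\right) = -171$)
$\sqrt{-13444 + D} = \sqrt{-13444 - 171} = \sqrt{-13615} = i \sqrt{13615}$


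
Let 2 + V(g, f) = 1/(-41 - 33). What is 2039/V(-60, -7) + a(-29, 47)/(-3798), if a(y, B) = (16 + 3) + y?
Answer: -286531769/282951 ≈ -1012.7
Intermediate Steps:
a(y, B) = 19 + y
V(g, f) = -149/74 (V(g, f) = -2 + 1/(-41 - 33) = -2 + 1/(-74) = -2 - 1/74 = -149/74)
2039/V(-60, -7) + a(-29, 47)/(-3798) = 2039/(-149/74) + (19 - 29)/(-3798) = 2039*(-74/149) - 10*(-1/3798) = -150886/149 + 5/1899 = -286531769/282951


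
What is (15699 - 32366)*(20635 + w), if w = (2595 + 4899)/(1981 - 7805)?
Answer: -143063273113/416 ≈ -3.4390e+8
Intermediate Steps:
w = -3747/2912 (w = 7494/(-5824) = 7494*(-1/5824) = -3747/2912 ≈ -1.2867)
(15699 - 32366)*(20635 + w) = (15699 - 32366)*(20635 - 3747/2912) = -16667*60085373/2912 = -143063273113/416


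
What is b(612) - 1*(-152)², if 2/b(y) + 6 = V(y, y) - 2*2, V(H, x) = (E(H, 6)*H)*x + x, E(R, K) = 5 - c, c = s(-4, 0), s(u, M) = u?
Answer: -38947544895/1685749 ≈ -23104.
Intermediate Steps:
c = -4
E(R, K) = 9 (E(R, K) = 5 - 1*(-4) = 5 + 4 = 9)
V(H, x) = x + 9*H*x (V(H, x) = (9*H)*x + x = 9*H*x + x = x + 9*H*x)
b(y) = 2/(-10 + y*(1 + 9*y)) (b(y) = 2/(-6 + (y*(1 + 9*y) - 2*2)) = 2/(-6 + (y*(1 + 9*y) - 4)) = 2/(-6 + (-4 + y*(1 + 9*y))) = 2/(-10 + y*(1 + 9*y)))
b(612) - 1*(-152)² = 2/(-10 + 612*(1 + 9*612)) - 1*(-152)² = 2/(-10 + 612*(1 + 5508)) - 1*23104 = 2/(-10 + 612*5509) - 23104 = 2/(-10 + 3371508) - 23104 = 2/3371498 - 23104 = 2*(1/3371498) - 23104 = 1/1685749 - 23104 = -38947544895/1685749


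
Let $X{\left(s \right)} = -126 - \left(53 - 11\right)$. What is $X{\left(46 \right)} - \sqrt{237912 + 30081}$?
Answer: $-168 - 3 \sqrt{29777} \approx -685.68$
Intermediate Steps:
$X{\left(s \right)} = -168$ ($X{\left(s \right)} = -126 - \left(53 - 11\right) = -126 - 42 = -168$)
$X{\left(46 \right)} - \sqrt{237912 + 30081} = -168 - \sqrt{237912 + 30081} = -168 - \sqrt{267993} = -168 - 3 \sqrt{29777}$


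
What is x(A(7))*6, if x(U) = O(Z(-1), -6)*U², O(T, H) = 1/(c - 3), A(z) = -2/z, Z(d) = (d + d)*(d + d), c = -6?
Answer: -8/147 ≈ -0.054422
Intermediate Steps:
Z(d) = 4*d² (Z(d) = (2*d)*(2*d) = 4*d²)
O(T, H) = -⅑ (O(T, H) = 1/(-6 - 3) = 1/(-9) = -⅑)
x(U) = -U²/9
x(A(7))*6 = -(-2/7)²/9*6 = -⅑*4/49*6 = -4/441*6 = -8/147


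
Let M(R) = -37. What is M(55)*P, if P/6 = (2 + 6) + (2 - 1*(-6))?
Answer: -3552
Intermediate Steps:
P = 96 (P = 6*((2 + 6) + (2 - 1*(-6))) = 6*(8 + (2 + 6)) = 6*(8 + 8) = 6*16 = 96)
M(55)*P = -37*96 = -3552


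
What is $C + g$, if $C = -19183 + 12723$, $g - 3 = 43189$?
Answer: $36732$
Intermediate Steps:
$g = 43192$ ($g = 3 + 43189 = 43192$)
$C = -6460$
$C + g = -6460 + 43192 = 36732$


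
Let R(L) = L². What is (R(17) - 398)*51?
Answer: -5559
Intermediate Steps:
(R(17) - 398)*51 = (17² - 398)*51 = (289 - 398)*51 = -109*51 = -5559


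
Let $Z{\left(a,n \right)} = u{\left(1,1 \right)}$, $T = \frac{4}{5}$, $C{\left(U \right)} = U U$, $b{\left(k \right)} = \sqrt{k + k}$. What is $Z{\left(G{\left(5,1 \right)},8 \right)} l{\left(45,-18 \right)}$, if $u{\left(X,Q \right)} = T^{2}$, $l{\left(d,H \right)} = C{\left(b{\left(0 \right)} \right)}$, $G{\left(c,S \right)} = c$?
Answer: $0$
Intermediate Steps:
$b{\left(k \right)} = \sqrt{2} \sqrt{k}$ ($b{\left(k \right)} = \sqrt{2 k} = \sqrt{2} \sqrt{k}$)
$C{\left(U \right)} = U^{2}$
$l{\left(d,H \right)} = 0$ ($l{\left(d,H \right)} = \left(\sqrt{2} \sqrt{0}\right)^{2} = \left(\sqrt{2} \cdot 0\right)^{2} = 0^{2} = 0$)
$T = \frac{4}{5}$ ($T = 4 \cdot \frac{1}{5} = \frac{4}{5} \approx 0.8$)
$u{\left(X,Q \right)} = \frac{16}{25}$ ($u{\left(X,Q \right)} = \left(\frac{4}{5}\right)^{2} = \frac{16}{25}$)
$Z{\left(a,n \right)} = \frac{16}{25}$
$Z{\left(G{\left(5,1 \right)},8 \right)} l{\left(45,-18 \right)} = \frac{16}{25} \cdot 0 = 0$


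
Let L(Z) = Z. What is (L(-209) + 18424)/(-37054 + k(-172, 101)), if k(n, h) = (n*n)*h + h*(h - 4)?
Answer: 18215/2960727 ≈ 0.0061522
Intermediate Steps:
k(n, h) = h*n² + h*(-4 + h) (k(n, h) = n²*h + h*(-4 + h) = h*n² + h*(-4 + h))
(L(-209) + 18424)/(-37054 + k(-172, 101)) = (-209 + 18424)/(-37054 + 101*(-4 + 101 + (-172)²)) = 18215/(-37054 + 101*(-4 + 101 + 29584)) = 18215/(-37054 + 101*29681) = 18215/(-37054 + 2997781) = 18215/2960727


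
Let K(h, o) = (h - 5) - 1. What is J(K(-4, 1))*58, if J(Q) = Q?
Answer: -580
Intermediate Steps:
K(h, o) = -6 + h (K(h, o) = (-5 + h) - 1 = -6 + h)
J(K(-4, 1))*58 = (-6 - 4)*58 = -10*58 = -580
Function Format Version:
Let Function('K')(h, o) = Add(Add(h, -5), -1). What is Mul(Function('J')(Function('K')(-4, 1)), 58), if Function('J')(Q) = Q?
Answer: -580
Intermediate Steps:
Function('K')(h, o) = Add(-6, h) (Function('K')(h, o) = Add(Add(-5, h), -1) = Add(-6, h))
Mul(Function('J')(Function('K')(-4, 1)), 58) = Mul(Add(-6, -4), 58) = Mul(-10, 58) = -580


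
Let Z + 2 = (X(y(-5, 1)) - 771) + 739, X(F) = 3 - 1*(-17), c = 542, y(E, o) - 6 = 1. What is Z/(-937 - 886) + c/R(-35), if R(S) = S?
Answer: -987576/63805 ≈ -15.478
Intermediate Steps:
y(E, o) = 7 (y(E, o) = 6 + 1 = 7)
X(F) = 20 (X(F) = 3 + 17 = 20)
Z = -14 (Z = -2 + ((20 - 771) + 739) = -2 + (-751 + 739) = -2 - 12 = -14)
Z/(-937 - 886) + c/R(-35) = -14/(-937 - 886) + 542/(-35) = -14/(-1823) + 542*(-1/35) = -14*(-1/1823) - 542/35 = 14/1823 - 542/35 = -987576/63805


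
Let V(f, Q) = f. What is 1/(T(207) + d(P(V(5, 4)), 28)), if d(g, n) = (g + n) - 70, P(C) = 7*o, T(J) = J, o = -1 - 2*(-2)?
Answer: 1/186 ≈ 0.0053763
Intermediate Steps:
o = 3 (o = -1 + 4 = 3)
P(C) = 21 (P(C) = 7*3 = 21)
d(g, n) = -70 + g + n
1/(T(207) + d(P(V(5, 4)), 28)) = 1/(207 + (-70 + 21 + 28)) = 1/(207 - 21) = 1/186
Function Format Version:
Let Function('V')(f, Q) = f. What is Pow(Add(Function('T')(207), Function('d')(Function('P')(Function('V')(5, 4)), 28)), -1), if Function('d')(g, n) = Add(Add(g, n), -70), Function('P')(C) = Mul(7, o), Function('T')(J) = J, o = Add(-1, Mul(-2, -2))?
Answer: Rational(1, 186) ≈ 0.0053763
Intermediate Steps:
o = 3 (o = Add(-1, 4) = 3)
Function('P')(C) = 21 (Function('P')(C) = Mul(7, 3) = 21)
Function('d')(g, n) = Add(-70, g, n)
Pow(Add(Function('T')(207), Function('d')(Function('P')(Function('V')(5, 4)), 28)), -1) = Pow(Add(207, Add(-70, 21, 28)), -1) = Pow(Add(207, -21), -1) = Pow(186, -1) = Rational(1, 186)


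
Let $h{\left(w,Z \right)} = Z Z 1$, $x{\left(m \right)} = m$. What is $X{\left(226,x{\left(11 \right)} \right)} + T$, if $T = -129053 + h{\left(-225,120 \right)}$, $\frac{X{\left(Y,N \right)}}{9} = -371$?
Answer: $-117992$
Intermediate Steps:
$X{\left(Y,N \right)} = -3339$ ($X{\left(Y,N \right)} = 9 \left(-371\right) = -3339$)
$h{\left(w,Z \right)} = Z^{2}$ ($h{\left(w,Z \right)} = Z^{2} \cdot 1 = Z^{2}$)
$T = -114653$ ($T = -129053 + 120^{2} = -129053 + 14400 = -114653$)
$X{\left(226,x{\left(11 \right)} \right)} + T = -3339 - 114653 = -117992$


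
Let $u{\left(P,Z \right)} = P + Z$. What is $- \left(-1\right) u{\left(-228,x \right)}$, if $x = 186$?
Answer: $-42$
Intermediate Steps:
$- \left(-1\right) u{\left(-228,x \right)} = - \left(-1\right) \left(-228 + 186\right) = - \left(-1\right) \left(-42\right) = \left(-1\right) 42 = -42$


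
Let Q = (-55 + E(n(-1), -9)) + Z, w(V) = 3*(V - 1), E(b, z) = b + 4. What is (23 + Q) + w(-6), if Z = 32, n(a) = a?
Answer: -18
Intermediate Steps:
E(b, z) = 4 + b
w(V) = -3 + 3*V (w(V) = 3*(-1 + V) = -3 + 3*V)
Q = -20 (Q = (-55 + (4 - 1)) + 32 = (-55 + 3) + 32 = -52 + 32 = -20)
(23 + Q) + w(-6) = (23 - 20) + (-3 + 3*(-6)) = 3 + (-3 - 18) = 3 - 21 = -18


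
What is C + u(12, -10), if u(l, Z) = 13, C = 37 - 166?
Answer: -116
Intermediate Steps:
C = -129
C + u(12, -10) = -129 + 13 = -116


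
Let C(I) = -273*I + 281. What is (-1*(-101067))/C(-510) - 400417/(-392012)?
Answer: 95482052891/54689986132 ≈ 1.7459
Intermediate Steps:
C(I) = 281 - 273*I
(-1*(-101067))/C(-510) - 400417/(-392012) = (-1*(-101067))/(281 - 273*(-510)) - 400417/(-392012) = 101067/(281 + 139230) - 400417*(-1/392012) = 101067/139511 + 400417/392012 = 95482052891/54689986132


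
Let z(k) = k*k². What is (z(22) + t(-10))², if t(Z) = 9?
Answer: 113571649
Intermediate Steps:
z(k) = k³
(z(22) + t(-10))² = (22³ + 9)² = (10648 + 9)² = 10657² = 113571649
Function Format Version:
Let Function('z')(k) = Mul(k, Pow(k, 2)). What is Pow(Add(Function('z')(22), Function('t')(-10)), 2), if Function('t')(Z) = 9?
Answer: 113571649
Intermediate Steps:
Function('z')(k) = Pow(k, 3)
Pow(Add(Function('z')(22), Function('t')(-10)), 2) = Pow(Add(Pow(22, 3), 9), 2) = Pow(Add(10648, 9), 2) = Pow(10657, 2) = 113571649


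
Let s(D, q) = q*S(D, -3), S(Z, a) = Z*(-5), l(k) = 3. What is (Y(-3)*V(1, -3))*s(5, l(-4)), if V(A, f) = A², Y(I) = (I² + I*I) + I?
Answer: -1125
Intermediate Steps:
Y(I) = I + 2*I² (Y(I) = (I² + I²) + I = 2*I² + I = I + 2*I²)
S(Z, a) = -5*Z
s(D, q) = -5*D*q (s(D, q) = q*(-5*D) = -5*D*q)
(Y(-3)*V(1, -3))*s(5, l(-4)) = (-3*(1 + 2*(-3))*1²)*(-5*5*3) = (-3*(1 - 6)*1)*(-75) = (-3*(-5)*1)*(-75) = (15*1)*(-75) = 15*(-75) = -1125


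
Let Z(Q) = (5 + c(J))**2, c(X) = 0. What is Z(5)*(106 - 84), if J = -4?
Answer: 550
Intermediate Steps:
Z(Q) = 25 (Z(Q) = (5 + 0)**2 = 5**2 = 25)
Z(5)*(106 - 84) = 25*(106 - 84) = 25*22 = 550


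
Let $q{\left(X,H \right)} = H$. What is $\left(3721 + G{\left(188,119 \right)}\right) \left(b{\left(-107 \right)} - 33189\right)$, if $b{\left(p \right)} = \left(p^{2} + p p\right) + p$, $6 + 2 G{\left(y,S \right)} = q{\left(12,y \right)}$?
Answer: $-39637176$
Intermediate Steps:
$G{\left(y,S \right)} = -3 + \frac{y}{2}$
$b{\left(p \right)} = p + 2 p^{2}$ ($b{\left(p \right)} = \left(p^{2} + p^{2}\right) + p = 2 p^{2} + p = p + 2 p^{2}$)
$\left(3721 + G{\left(188,119 \right)}\right) \left(b{\left(-107 \right)} - 33189\right) = \left(3721 + \left(-3 + \frac{1}{2} \cdot 188\right)\right) \left(- 107 \left(1 + 2 \left(-107\right)\right) - 33189\right) = \left(3721 + \left(-3 + 94\right)\right) \left(- 107 \left(1 - 214\right) - 33189\right) = \left(3721 + 91\right) \left(\left(-107\right) \left(-213\right) - 33189\right) = 3812 \left(22791 - 33189\right) = 3812 \left(-10398\right) = -39637176$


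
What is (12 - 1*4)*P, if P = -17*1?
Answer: -136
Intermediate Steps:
P = -17
(12 - 1*4)*P = (12 - 1*4)*(-17) = (12 - 4)*(-17) = 8*(-17) = -136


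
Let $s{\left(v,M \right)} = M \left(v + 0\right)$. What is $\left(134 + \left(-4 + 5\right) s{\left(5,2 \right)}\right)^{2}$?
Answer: $20736$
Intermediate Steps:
$s{\left(v,M \right)} = M v$
$\left(134 + \left(-4 + 5\right) s{\left(5,2 \right)}\right)^{2} = \left(134 + \left(-4 + 5\right) 2 \cdot 5\right)^{2} = \left(134 + 1 \cdot 10\right)^{2} = \left(134 + 10\right)^{2} = 144^{2} = 20736$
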